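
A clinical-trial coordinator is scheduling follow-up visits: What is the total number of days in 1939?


Year: 1939
Check leap year rules:
Divisible by 4? No
1939 is not a leap year
Days: 365

365


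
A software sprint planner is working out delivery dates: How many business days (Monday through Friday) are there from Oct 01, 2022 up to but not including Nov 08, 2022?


Start: 2022-10-01 (Saturday)
End (exclusive): 2022-11-08 (Tuesday)
Total calendar days: 38
Full weeks: 38 // 7 = 5 -> 25 weekdays
Remaining 3 days starting on Saturday:
  Sat(-), Sun(-), Mon(w) -> 1 weekdays
Total business days: 25 + 1 = 26

26


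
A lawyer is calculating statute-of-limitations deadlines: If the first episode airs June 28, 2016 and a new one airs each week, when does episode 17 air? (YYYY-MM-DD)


First occurrence: 2016-06-28 (occurrence 1)
Each occurrence is 7 days after the previous.
Occurrence 17 is 16 weeks after the first.
16 weeks = 112 days
2016-06-28 + 112 days = 2016-10-18

2016-10-18


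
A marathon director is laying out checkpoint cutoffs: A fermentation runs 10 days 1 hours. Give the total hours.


Days: 10
Extra hours: 1
Hours per day: 24
Days to hours: 10 x 24 = 240
Total: 240 + 1 = 241

241


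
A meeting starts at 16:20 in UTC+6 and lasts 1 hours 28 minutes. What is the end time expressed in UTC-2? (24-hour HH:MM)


Start: 16:20 in UTC+6
Step 1 - add duration:
  minutes: 20 + 28 = 48
  hours: 16 + 1 + 0 = 17
  end in UTC+6: 17:48
Step 2 - convert UTC+6 -> UTC-2:
  offset difference: -2 - (6) = -8 hours
  17 + (-8) = 9 -> mod 24 = 9
Result: 09:48 in UTC-2

09:48


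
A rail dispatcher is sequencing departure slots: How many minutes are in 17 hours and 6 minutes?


Hours: 17
Minutes: 6
Convert hours to minutes: 17 x 60 = 1020
Add remaining minutes: 1020 + 6 = 1026

1026


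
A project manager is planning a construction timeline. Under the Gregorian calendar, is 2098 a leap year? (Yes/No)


Year: 2098
Divisible by 4? 2098 / 4 = 524.5 -> No
Not divisible by 4, so NOT a leap year

No


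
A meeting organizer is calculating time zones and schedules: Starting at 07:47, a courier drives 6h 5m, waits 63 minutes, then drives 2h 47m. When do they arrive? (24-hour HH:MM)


Depart: 07:47
Leg 1: +365 min -> 13:52
Layover: +63 min -> 14:55
Leg 2: +167 min -> 17:42
Total travel: 595 minutes = 9h 55m
Arrival: 17:42

17:42


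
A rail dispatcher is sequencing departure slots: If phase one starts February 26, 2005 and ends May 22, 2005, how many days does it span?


Start date: 2005-02-26
End date: 2005-05-22
Feb 2005: +3 days
Mar 2005: +31 days
Apr 2005: +30 days
May 2005: +21 days
Total: 85 days

85


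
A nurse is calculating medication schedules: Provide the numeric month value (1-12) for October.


Calendar month order:
9. September
10. October <--
11. November
October is month number 10

10


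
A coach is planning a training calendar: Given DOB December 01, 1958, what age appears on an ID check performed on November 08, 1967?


Birth: 1958-12-01
Reference: 1967-11-08
Year difference: 1967 - 1958 = 9
Has birthday (12-01) occurred by 11-08? No
Birthday not yet reached this year -> subtract 1
Age in full years: 8

8


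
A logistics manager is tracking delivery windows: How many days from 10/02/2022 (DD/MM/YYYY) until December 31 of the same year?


Start: February 10, 2022
End: December 31, 2022
Days left in February: 18
March: 31
April: 30
May: 31
June: 30
... plus remaining months
Sum of remaining months: 306
Total: 18 + 306 = 324

324


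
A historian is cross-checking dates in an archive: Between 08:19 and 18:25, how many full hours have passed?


Start: 08:19
End: 18:25
Hour difference: 18 - 8 = 10 hours
Minute difference: 25 - 19 = 6 minutes
Total minutes: 606
Complete hours: 606 / 60 = 10 (remainder 6)

10


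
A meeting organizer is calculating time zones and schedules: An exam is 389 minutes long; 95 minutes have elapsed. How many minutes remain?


Total budget: 389 minutes
Time used: 95 minutes
Remaining: 389 - 95 = 294 minutes
Percent used: 24.4%
Percent remaining: 75.6%

294


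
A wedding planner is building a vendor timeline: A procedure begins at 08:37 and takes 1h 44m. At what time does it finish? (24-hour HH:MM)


Start time: 08:37
Adding: 1 hours 44 minutes
Minutes: 37 + 44 = 81
Minute overflow: 81 >= 60, so carry 1 hour, minutes = 21
Hours: 8 + 1 + 1 = 10
Result: 10:21

10:21


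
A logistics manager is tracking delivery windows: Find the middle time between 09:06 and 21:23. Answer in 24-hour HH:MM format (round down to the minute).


Start time: 09:06 = 546 minutes from midnight
End time: 21:23 = 1283 minutes from midnight
Sum: 546 + 1283 = 1829
Midpoint: 1829 / 2 = 914 minutes
Convert: 914 / 60 = 15 hours, 14 minutes
Result: 15:14

15:14


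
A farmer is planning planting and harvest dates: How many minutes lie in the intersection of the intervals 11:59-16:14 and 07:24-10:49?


Interval A: [719, 974] minutes from midnight
Interval B: [444, 649] minutes from midnight
Overlap start = max(719, 444) = 719
Overlap end = min(974, 649) = 649
End <= start, so the intervals do not overlap: 0 minutes

0


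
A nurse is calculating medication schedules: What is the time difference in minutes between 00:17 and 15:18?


Start time: 00:17 = 17 minutes from midnight
End time: 15:18 = 918 minutes from midnight
Difference: 918 - 17 = 901 minutes
That is 15 hours and 1 minutes

901


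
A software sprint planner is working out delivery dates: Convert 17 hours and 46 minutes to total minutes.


Hours: 17
Extra minutes: 46
Minutes per hour: 60
Hours to minutes: 17 x 60 = 1020
Total: 1020 + 46 = 1066

1066


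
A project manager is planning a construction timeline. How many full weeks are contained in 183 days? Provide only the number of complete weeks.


Total days: 183
Days per week: 7
Division: 183 / 7 = 26 remainder 1
Complete weeks: 26
Remaining days: 1

26


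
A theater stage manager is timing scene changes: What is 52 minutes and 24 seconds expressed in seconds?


Minutes: 52
Extra seconds: 24
Seconds per minute: 60
Minutes to seconds: 52 x 60 = 3120
Total: 3120 + 24 = 3144

3144


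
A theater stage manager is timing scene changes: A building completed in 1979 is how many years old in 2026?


Birth year: 1979
Current year: 2026
Age = current year - birth year
Age = 2026 - 1979 = 47

47


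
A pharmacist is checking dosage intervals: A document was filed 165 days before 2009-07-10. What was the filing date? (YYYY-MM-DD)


Start: 2009-07-10
Subtracting 165 days
Days already passed in July: 10
After going back through July: 155 more days to subtract
June 2009: 30 days, 125 remaining
May 2009: 31 days, 94 remaining
April 2009: 30 days, 64 remaining
March 2009: 31 days, 33 remaining
Result: 2009-01-26

2009-01-26


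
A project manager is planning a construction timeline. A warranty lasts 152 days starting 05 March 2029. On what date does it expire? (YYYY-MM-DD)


Start: 2029-03-05
Adding 152 days
Days remaining in March: 26
After March: 126 days still to add
April 2029: 30 days, 96 remaining
May 2029: 31 days, 65 remaining
June 2029: 30 days, 35 remaining
July 2029: 31 days, 4 remaining
Result: 2029-08-04

2029-08-04


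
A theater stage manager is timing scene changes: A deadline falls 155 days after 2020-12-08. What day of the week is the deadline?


Start: 2020-12-08 (Tuesday)
Step 1 - find target date: add 155 days
  2020-12-08 + 155 days = 2021-05-12
Step 2 - day of week:
  155 mod 7 = 1
  Tuesday + 1 days -> Wednesday
Result: Wednesday (2021-05-12)

Wednesday


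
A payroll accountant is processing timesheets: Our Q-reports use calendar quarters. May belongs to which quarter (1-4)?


Month: May (month 5)
Q1: January-March (months 1-3)
Q2: April-June (months 4-6)
Q3: July-September (months 7-9)
Q4: October-December (months 10-12)
Month 5 falls in Q2

2


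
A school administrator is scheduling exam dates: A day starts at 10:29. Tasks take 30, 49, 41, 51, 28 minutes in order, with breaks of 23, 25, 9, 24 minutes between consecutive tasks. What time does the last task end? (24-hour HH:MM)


Start: 10:29 = 629 min from midnight
  after task 1 (30 min): 10:59
  after break (23 min): 11:22
  after task 2 (49 min): 12:11
  after break (25 min): 12:36
  after task 3 (41 min): 13:17
  after break (9 min): 13:26
  after task 4 (51 min): 14:17
  after break (24 min): 14:41
  after task 5 (28 min): 15:09
Total elapsed: 280 minutes
End time: 15:09

15:09


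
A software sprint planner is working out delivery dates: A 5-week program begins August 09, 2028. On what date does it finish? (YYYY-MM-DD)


Start: 2028-08-09
Weeks to add: 5
Convert to days: 5 x 7 = 35 days
Add 35 days to 2028-08-09
Result: 2028-09-13

2028-09-13


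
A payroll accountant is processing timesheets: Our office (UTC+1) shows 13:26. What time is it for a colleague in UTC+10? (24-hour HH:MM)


Local time: 13:26 at UTC+1 (offset 1h)
Target zone: UTC+10 (offset 10h)
Difference: 10 - (1) = 9 hours
Calculation: 13 + (9) = 22
Result: 22:26

22:26


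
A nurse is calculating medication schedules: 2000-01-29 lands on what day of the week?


Date: 2000-01-29
January 1, 2000 is a Saturday
Day of year: 29
Offset from Jan 1: 28 days
28 mod 7 = 0
Result: Saturday

Saturday


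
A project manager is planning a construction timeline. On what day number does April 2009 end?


Month: April
Year: 2009
April is a 30-day month
Total: 30 days

30


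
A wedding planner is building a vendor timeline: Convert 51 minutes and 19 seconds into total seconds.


Minutes: 51
Seconds: 19
Convert minutes to seconds: 51 x 60 = 3060
Add remaining seconds: 3060 + 19 = 3079

3079


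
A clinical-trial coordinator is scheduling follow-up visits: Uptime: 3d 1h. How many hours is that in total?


Days: 3
Extra hours: 1
Hours per day: 24
Days to hours: 3 x 24 = 72
Total: 72 + 1 = 73

73


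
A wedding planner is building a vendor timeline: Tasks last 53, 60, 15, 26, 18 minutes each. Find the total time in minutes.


Durations: 53, 60, 15, 26, 18
Running sum: 53
+ 60 = 113
+ 15 = 128
+ 26 = 154
+ 18 = 172
Total duration: 172 minutes
That is 2 hours and 52 minutes

172


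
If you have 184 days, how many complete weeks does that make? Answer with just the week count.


Total days: 184
Days per week: 7
Division: 184 / 7 = 26 remainder 2
Complete weeks: 26
Remaining days: 2

26


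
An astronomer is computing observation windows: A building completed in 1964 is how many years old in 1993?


Birth year: 1964
Current year: 1993
Age = current year - birth year
Age = 1993 - 1964 = 29

29


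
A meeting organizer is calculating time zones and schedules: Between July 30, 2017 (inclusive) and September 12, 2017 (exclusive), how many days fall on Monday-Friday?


Start: 2017-07-30 (Sunday)
End (exclusive): 2017-09-12 (Tuesday)
Total calendar days: 44
Full weeks: 44 // 7 = 6 -> 30 weekdays
Remaining 2 days starting on Sunday:
  Sun(-), Mon(w) -> 1 weekdays
Total business days: 30 + 1 = 31

31


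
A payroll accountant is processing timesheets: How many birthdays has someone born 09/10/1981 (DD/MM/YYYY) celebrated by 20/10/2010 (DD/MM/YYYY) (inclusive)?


Birth: 1981-10-09
Reference: 2010-10-20
Year difference: 2010 - 1981 = 29
Has birthday (10-09) occurred by 10-20? Yes
Age in full years: 29

29


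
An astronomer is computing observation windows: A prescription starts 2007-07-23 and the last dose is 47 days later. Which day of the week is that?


Start: 2007-07-23 (Monday)
Step 1 - find target date: add 47 days
  2007-07-23 + 47 days = 2007-09-08
Step 2 - day of week:
  47 mod 7 = 5
  Monday + 5 days -> Saturday
Result: Saturday (2007-09-08)

Saturday


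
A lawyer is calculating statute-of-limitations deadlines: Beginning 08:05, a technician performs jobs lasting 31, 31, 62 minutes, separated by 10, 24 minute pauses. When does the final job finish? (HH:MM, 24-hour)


Start: 08:05 = 485 min from midnight
  after task 1 (31 min): 08:36
  after break (10 min): 08:46
  after task 2 (31 min): 09:17
  after break (24 min): 09:41
  after task 3 (62 min): 10:43
Total elapsed: 158 minutes
End time: 10:43

10:43


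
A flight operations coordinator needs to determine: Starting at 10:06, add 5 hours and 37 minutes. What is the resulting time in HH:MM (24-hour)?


Start time: 10:06
Adding: 5 hours 37 minutes
Minutes: 6 + 37 = 43
Hours: 10 + 5 + 0 = 15
Result: 15:43

15:43


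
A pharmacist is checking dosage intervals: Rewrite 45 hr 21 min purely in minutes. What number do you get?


Hours: 45
Extra minutes: 21
Minutes per hour: 60
Hours to minutes: 45 x 60 = 2700
Total: 2700 + 21 = 2721

2721


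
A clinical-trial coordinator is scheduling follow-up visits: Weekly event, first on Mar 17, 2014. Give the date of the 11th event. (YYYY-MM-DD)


First occurrence: 2014-03-17 (occurrence 1)
Each occurrence is 7 days after the previous.
Occurrence 11 is 10 weeks after the first.
10 weeks = 70 days
2014-03-17 + 70 days = 2014-05-26

2014-05-26


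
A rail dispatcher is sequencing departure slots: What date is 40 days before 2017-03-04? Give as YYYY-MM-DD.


Start: 2017-03-04
Subtracting 40 days
Days already passed in March: 4
After going back through March: 36 more days to subtract
February 2017: 28 days, 8 remaining
January 2017 has 31 days, need 8
Result: 2017-01-23

2017-01-23


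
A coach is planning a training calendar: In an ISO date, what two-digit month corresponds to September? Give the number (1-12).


Calendar month order:
8. August
9. September <--
10. October
September is month number 9

9


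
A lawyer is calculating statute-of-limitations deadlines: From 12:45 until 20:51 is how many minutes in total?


Start time: 12:45 = 765 minutes from midnight
End time: 20:51 = 1251 minutes from midnight
Difference: 1251 - 765 = 486 minutes
That is 8 hours and 6 minutes

486


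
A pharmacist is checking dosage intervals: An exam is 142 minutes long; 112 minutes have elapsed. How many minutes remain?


Total budget: 142 minutes
Time used: 112 minutes
Remaining: 142 - 112 = 30 minutes
Percent used: 78.9%
Percent remaining: 21.1%

30


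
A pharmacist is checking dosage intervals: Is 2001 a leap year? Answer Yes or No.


Year: 2001
Divisible by 4? 2001 / 4 = 500.25 -> No
Not divisible by 4, so NOT a leap year

No


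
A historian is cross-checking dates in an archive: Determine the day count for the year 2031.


Year: 2031
Check leap year rules:
Divisible by 4? No
2031 is not a leap year
Days: 365

365


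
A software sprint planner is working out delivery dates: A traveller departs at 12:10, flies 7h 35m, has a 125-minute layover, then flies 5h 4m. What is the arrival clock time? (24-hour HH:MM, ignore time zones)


Depart: 12:10
Leg 1: +455 min -> 19:45
Layover: +125 min -> 21:50
Leg 2: +304 min -> 02:54
Total travel: 884 minutes = 14h 44m
Arrival: 02:54

02:54


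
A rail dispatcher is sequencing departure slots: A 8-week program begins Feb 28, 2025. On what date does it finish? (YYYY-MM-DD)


Start: 2025-02-28
Weeks to add: 8
Convert to days: 8 x 7 = 56 days
Add 56 days to 2025-02-28
Result: 2025-04-25

2025-04-25


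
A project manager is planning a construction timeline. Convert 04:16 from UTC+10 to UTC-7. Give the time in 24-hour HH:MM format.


Local time: 04:16 at UTC+10 (offset 10h)
Target zone: UTC-7 (offset -7h)
Difference: -7 - (10) = -17 hours
Calculation: 4 + (-17) = -13
Wraparound: (-13) mod 24 = 11
Result: 11:16

11:16


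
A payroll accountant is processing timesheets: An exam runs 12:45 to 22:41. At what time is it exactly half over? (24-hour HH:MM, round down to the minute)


Start time: 12:45 = 765 minutes from midnight
End time: 22:41 = 1361 minutes from midnight
Sum: 765 + 1361 = 2126
Midpoint: 2126 / 2 = 1063 minutes
Convert: 1063 / 60 = 17 hours, 43 minutes
Result: 17:43

17:43


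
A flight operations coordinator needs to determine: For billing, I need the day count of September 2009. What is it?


Month: September
Year: 2009
September is a 30-day month
Total: 30 days

30


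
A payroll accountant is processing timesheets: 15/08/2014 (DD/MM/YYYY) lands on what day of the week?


Date: 2014-08-15
January 1, 2014 is a Wednesday
Day of year: 227
Offset from Jan 1: 226 days
226 mod 7 = 2
Result: Friday

Friday


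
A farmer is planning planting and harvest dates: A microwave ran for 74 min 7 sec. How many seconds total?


Minutes: 74
Extra seconds: 7
Seconds per minute: 60
Minutes to seconds: 74 x 60 = 4440
Total: 4440 + 7 = 4447

4447


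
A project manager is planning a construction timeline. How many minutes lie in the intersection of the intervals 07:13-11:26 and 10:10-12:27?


Interval A: [433, 686] minutes from midnight
Interval B: [610, 747] minutes from midnight
Overlap start = max(433, 610) = 610
Overlap end = min(686, 747) = 686
Overlap = 686 - 610 = 76 minutes

76


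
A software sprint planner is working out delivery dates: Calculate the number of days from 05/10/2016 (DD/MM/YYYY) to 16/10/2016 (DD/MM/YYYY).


Start date: 2016-10-05
End date: 2016-10-16
Oct 2016: +11 days
Total: 11 days

11


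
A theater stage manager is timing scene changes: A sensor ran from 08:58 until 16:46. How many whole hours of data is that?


Start: 08:58
End: 16:46
Hour difference: 16 - 8 = 8 hours
Minute difference: 46 - 58 = -12 minutes
Total minutes: 468
Complete hours: 468 / 60 = 7 (remainder 48)

7


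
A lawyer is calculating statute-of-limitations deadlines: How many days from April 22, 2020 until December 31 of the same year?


Start: April 22, 2020
End: December 31, 2020
Days left in April: 8
May: 31
June: 30
July: 31
August: 31
... plus remaining months
Sum of remaining months: 245
Total: 8 + 245 = 253

253


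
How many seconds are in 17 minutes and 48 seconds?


Minutes: 17
Seconds: 48
Convert minutes to seconds: 17 x 60 = 1020
Add remaining seconds: 1020 + 48 = 1068

1068


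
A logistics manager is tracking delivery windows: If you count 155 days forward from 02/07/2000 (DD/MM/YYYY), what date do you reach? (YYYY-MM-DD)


Start: 2000-07-02
Adding 155 days
Days remaining in July: 29
After July: 126 days still to add
August 2000: 31 days, 95 remaining
September 2000: 30 days, 65 remaining
October 2000: 31 days, 34 remaining
November 2000: 30 days, 4 remaining
Result: 2000-12-04

2000-12-04


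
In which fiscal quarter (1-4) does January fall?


Month: January (month 1)
Q1: January-March (months 1-3)
Q2: April-June (months 4-6)
Q3: July-September (months 7-9)
Q4: October-December (months 10-12)
Month 1 falls in Q1

1


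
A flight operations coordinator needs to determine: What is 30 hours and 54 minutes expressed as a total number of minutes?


Hours: 30
Minutes: 54
Convert hours to minutes: 30 x 60 = 1800
Add remaining minutes: 1800 + 54 = 1854

1854


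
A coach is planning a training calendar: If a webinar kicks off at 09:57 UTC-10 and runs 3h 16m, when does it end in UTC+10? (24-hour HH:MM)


Start: 09:57 in UTC-10
Step 1 - add duration:
  minutes: 57 + 16 = 73 (carry 1h)
  hours: 9 + 3 + 1 = 13
  end in UTC-10: 13:13
Step 2 - convert UTC-10 -> UTC+10:
  offset difference: 10 - (-10) = 20 hours
  13 + (20) = 33 -> mod 24 = 9
Result: 09:13 in UTC+10

09:13


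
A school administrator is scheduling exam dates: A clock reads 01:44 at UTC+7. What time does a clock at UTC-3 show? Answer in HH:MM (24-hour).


Local time: 01:44 at UTC+7 (offset 7h)
Target zone: UTC-3 (offset -3h)
Difference: -3 - (7) = -10 hours
Calculation: 1 + (-10) = -9
Wraparound: (-9) mod 24 = 15
Result: 15:44

15:44


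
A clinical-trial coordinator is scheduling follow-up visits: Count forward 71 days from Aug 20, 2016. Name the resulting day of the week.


Start: 2016-08-20 (Saturday)
Step 1 - find target date: add 71 days
  2016-08-20 + 71 days = 2016-10-30
Step 2 - day of week:
  71 mod 7 = 1
  Saturday + 1 days -> Sunday
Result: Sunday (2016-10-30)

Sunday


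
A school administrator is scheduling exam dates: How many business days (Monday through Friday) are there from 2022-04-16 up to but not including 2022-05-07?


Start: 2022-04-16 (Saturday)
End (exclusive): 2022-05-07 (Saturday)
Total calendar days: 21
Full weeks: 21 // 7 = 3 -> 15 weekdays
Remaining 0 days starting on Saturday:
Total business days: 15 + 0 = 15

15


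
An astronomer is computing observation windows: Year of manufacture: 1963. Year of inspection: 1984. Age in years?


Birth year: 1963
Current year: 1984
Age = current year - birth year
Age = 1984 - 1963 = 21

21


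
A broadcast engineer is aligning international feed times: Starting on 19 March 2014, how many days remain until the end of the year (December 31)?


Start: March 19, 2014
End: December 31, 2014
Days left in March: 12
April: 30
May: 31
June: 30
July: 31
... plus remaining months
Sum of remaining months: 275
Total: 12 + 275 = 287

287


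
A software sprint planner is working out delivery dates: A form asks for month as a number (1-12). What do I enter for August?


Calendar month order:
7. July
8. August <--
9. September
August is month number 8

8


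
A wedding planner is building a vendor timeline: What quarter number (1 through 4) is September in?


Month: September (month 9)
Q1: January-March (months 1-3)
Q2: April-June (months 4-6)
Q3: July-September (months 7-9)
Q4: October-December (months 10-12)
Month 9 falls in Q3

3


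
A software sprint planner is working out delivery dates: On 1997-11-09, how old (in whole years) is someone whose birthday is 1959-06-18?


Birth: 1959-06-18
Reference: 1997-11-09
Year difference: 1997 - 1959 = 38
Has birthday (06-18) occurred by 11-09? Yes
Age in full years: 38

38


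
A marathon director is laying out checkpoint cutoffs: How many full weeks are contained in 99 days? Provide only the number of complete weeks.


Total days: 99
Days per week: 7
Division: 99 / 7 = 14 remainder 1
Complete weeks: 14
Remaining days: 1

14


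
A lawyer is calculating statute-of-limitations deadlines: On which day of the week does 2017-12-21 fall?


Date: 2017-12-21
January 1, 2017 is a Sunday
Day of year: 355
Offset from Jan 1: 354 days
354 mod 7 = 4
Result: Thursday

Thursday


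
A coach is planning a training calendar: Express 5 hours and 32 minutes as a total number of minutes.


Hours: 5
Extra minutes: 32
Minutes per hour: 60
Hours to minutes: 5 x 60 = 300
Total: 300 + 32 = 332

332


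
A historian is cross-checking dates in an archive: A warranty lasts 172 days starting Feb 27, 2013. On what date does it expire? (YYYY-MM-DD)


Start: 2013-02-27
Adding 172 days
Days remaining in February: 1
After February: 171 days still to add
March 2013: 31 days, 140 remaining
April 2013: 30 days, 110 remaining
May 2013: 31 days, 79 remaining
June 2013: 30 days, 49 remaining
Result: 2013-08-18

2013-08-18


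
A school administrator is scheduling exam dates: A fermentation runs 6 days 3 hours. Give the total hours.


Days: 6
Extra hours: 3
Hours per day: 24
Days to hours: 6 x 24 = 144
Total: 144 + 3 = 147

147


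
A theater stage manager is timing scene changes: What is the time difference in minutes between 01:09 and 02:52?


Start time: 01:09 = 69 minutes from midnight
End time: 02:52 = 172 minutes from midnight
Difference: 172 - 69 = 103 minutes
That is 1 hours and 43 minutes

103


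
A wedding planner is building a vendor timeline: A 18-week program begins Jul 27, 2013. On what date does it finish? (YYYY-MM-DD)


Start: 2013-07-27
Weeks to add: 18
Convert to days: 18 x 7 = 126 days
Add 126 days to 2013-07-27
Result: 2013-11-30

2013-11-30


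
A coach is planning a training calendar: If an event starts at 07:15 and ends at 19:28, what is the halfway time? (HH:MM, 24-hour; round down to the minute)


Start time: 07:15 = 435 minutes from midnight
End time: 19:28 = 1168 minutes from midnight
Sum: 435 + 1168 = 1603
Midpoint: 1603 / 2 = 801 minutes
Convert: 801 / 60 = 13 hours, 21 minutes
Result: 13:21

13:21


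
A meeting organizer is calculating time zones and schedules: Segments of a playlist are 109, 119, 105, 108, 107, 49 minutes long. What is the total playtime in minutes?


Durations: 109, 119, 105, 108, 107, 49
Running sum: 109
+ 119 = 228
+ 105 = 333
+ 108 = 441
+ 107 = 548
+ 49 = 597
Total duration: 597 minutes
That is 9 hours and 57 minutes

597


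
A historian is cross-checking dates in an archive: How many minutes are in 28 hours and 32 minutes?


Hours: 28
Minutes: 32
Convert hours to minutes: 28 x 60 = 1680
Add remaining minutes: 1680 + 32 = 1712

1712


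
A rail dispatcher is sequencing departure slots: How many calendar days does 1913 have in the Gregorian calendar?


Year: 1913
Check leap year rules:
Divisible by 4? No
1913 is not a leap year
Days: 365

365


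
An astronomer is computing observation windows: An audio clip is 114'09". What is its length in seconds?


Minutes: 114
Seconds: 9
Convert minutes to seconds: 114 x 60 = 6840
Add remaining seconds: 6840 + 9 = 6849

6849


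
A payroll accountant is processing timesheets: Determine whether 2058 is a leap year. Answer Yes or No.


Year: 2058
Divisible by 4? 2058 / 4 = 514.5 -> No
Not divisible by 4, so NOT a leap year

No


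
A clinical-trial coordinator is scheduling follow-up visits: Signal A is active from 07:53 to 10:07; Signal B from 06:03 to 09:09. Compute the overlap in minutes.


Interval A: [473, 607] minutes from midnight
Interval B: [363, 549] minutes from midnight
Overlap start = max(473, 363) = 473
Overlap end = min(607, 549) = 549
Overlap = 549 - 473 = 76 minutes

76


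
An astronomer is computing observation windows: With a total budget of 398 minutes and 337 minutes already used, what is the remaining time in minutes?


Total budget: 398 minutes
Time used: 337 minutes
Remaining: 398 - 337 = 61 minutes
Percent used: 84.7%
Percent remaining: 15.3%

61


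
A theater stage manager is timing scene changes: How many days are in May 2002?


Month: May
Year: 2002
May is a 31-day month
Total: 31 days

31


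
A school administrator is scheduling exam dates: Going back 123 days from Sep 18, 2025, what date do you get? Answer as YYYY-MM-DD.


Start: 2025-09-18
Subtracting 123 days
Days already passed in September: 18
After going back through September: 105 more days to subtract
August 2025: 31 days, 74 remaining
July 2025: 31 days, 43 remaining
June 2025: 30 days, 13 remaining
May 2025 has 31 days, need 13
Result: 2025-05-18

2025-05-18


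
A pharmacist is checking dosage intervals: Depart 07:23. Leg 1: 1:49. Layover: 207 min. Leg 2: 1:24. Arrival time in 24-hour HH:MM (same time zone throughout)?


Depart: 07:23
Leg 1: +109 min -> 09:12
Layover: +207 min -> 12:39
Leg 2: +84 min -> 14:03
Total travel: 400 minutes = 6h 40m
Arrival: 14:03

14:03


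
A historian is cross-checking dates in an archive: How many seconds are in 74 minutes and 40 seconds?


Minutes: 74
Extra seconds: 40
Seconds per minute: 60
Minutes to seconds: 74 x 60 = 4440
Total: 4440 + 40 = 4480

4480


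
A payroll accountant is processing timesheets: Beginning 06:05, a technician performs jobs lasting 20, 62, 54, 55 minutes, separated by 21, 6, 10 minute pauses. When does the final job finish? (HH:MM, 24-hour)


Start: 06:05 = 365 min from midnight
  after task 1 (20 min): 06:25
  after break (21 min): 06:46
  after task 2 (62 min): 07:48
  after break (6 min): 07:54
  after task 3 (54 min): 08:48
  after break (10 min): 08:58
  after task 4 (55 min): 09:53
Total elapsed: 228 minutes
End time: 09:53

09:53


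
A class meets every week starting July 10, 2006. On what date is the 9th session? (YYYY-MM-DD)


First occurrence: 2006-07-10 (occurrence 1)
Each occurrence is 7 days after the previous.
Occurrence 9 is 8 weeks after the first.
8 weeks = 56 days
2006-07-10 + 56 days = 2006-09-04

2006-09-04


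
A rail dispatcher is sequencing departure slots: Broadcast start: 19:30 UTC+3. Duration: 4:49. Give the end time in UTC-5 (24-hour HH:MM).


Start: 19:30 in UTC+3
Step 1 - add duration:
  minutes: 30 + 49 = 79 (carry 1h)
  hours: 19 + 4 + 1 = 24
  end in UTC+3: 00:19
Step 2 - convert UTC+3 -> UTC-5:
  offset difference: -5 - (3) = -8 hours
  0 + (-8) = -8 -> mod 24 = 16
Result: 16:19 in UTC-5

16:19


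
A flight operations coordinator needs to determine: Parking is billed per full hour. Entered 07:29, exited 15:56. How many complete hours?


Start: 07:29
End: 15:56
Hour difference: 15 - 7 = 8 hours
Minute difference: 56 - 29 = 27 minutes
Total minutes: 507
Complete hours: 507 / 60 = 8 (remainder 27)

8


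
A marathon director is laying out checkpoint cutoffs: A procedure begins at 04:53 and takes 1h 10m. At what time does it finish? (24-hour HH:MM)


Start time: 04:53
Adding: 1 hours 10 minutes
Minutes: 53 + 10 = 63
Minute overflow: 63 >= 60, so carry 1 hour, minutes = 3
Hours: 4 + 1 + 1 = 6
Result: 06:03

06:03


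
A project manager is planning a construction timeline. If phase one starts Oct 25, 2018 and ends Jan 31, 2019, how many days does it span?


Start date: 2018-10-25
End date: 2019-01-31
Oct 2018: +7 days
Nov 2018: +30 days
Dec 2018: +31 days
Jan 2019: +30 days
Total: 98 days

98


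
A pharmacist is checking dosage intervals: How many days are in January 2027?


Month: January
Year: 2027
January is a 31-day month
Total: 31 days

31


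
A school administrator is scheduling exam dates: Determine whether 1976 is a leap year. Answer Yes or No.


Year: 1976
Divisible by 4? 1976 / 4 = 494.0 -> Yes
Divisible by 100? 1976 / 100 = 19.76 -> No
Divisible by 4 but not 100, so it IS a leap year

Yes


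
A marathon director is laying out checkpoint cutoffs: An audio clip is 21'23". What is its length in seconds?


Minutes: 21
Seconds: 23
Convert minutes to seconds: 21 x 60 = 1260
Add remaining seconds: 1260 + 23 = 1283

1283


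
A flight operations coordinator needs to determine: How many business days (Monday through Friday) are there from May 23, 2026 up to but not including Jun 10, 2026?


Start: 2026-05-23 (Saturday)
End (exclusive): 2026-06-10 (Wednesday)
Total calendar days: 18
Full weeks: 18 // 7 = 2 -> 10 weekdays
Remaining 4 days starting on Saturday:
  Sat(-), Sun(-), Mon(w), Tue(w) -> 2 weekdays
Total business days: 10 + 2 = 12

12


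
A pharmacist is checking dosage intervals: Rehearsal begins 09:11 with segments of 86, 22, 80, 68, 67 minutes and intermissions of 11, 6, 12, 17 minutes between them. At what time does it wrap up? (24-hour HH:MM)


Start: 09:11 = 551 min from midnight
  after task 1 (86 min): 10:37
  after break (11 min): 10:48
  after task 2 (22 min): 11:10
  after break (6 min): 11:16
  after task 3 (80 min): 12:36
  after break (12 min): 12:48
  after task 4 (68 min): 13:56
  after break (17 min): 14:13
  after task 5 (67 min): 15:20
Total elapsed: 369 minutes
End time: 15:20

15:20


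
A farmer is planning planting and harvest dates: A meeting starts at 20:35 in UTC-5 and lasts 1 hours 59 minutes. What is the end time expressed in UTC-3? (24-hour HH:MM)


Start: 20:35 in UTC-5
Step 1 - add duration:
  minutes: 35 + 59 = 94 (carry 1h)
  hours: 20 + 1 + 1 = 22
  end in UTC-5: 22:34
Step 2 - convert UTC-5 -> UTC-3:
  offset difference: -3 - (-5) = 2 hours
  22 + (2) = 24 -> mod 24 = 0
Result: 00:34 in UTC-3

00:34


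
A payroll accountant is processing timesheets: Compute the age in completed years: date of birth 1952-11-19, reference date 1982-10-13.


Birth: 1952-11-19
Reference: 1982-10-13
Year difference: 1982 - 1952 = 30
Has birthday (11-19) occurred by 10-13? No
Birthday not yet reached this year -> subtract 1
Age in full years: 29

29


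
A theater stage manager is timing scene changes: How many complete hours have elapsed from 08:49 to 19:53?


Start: 08:49
End: 19:53
Hour difference: 19 - 8 = 11 hours
Minute difference: 53 - 49 = 4 minutes
Total minutes: 664
Complete hours: 664 / 60 = 11 (remainder 4)

11


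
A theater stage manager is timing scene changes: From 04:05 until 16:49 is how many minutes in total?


Start time: 04:05 = 245 minutes from midnight
End time: 16:49 = 1009 minutes from midnight
Difference: 1009 - 245 = 764 minutes
That is 12 hours and 44 minutes

764


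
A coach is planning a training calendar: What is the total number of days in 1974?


Year: 1974
Check leap year rules:
Divisible by 4? No
1974 is not a leap year
Days: 365

365


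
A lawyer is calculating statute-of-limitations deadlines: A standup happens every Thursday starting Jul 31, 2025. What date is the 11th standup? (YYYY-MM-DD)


First occurrence: 2025-07-31 (occurrence 1)
Each occurrence is 7 days after the previous.
Occurrence 11 is 10 weeks after the first.
10 weeks = 70 days
2025-07-31 + 70 days = 2025-10-09

2025-10-09


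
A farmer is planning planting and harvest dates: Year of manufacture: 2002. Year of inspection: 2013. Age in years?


Birth year: 2002
Current year: 2013
Age = current year - birth year
Age = 2013 - 2002 = 11

11


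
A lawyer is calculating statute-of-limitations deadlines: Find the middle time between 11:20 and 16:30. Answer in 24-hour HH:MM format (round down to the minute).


Start time: 11:20 = 680 minutes from midnight
End time: 16:30 = 990 minutes from midnight
Sum: 680 + 990 = 1670
Midpoint: 1670 / 2 = 835 minutes
Convert: 835 / 60 = 13 hours, 55 minutes
Result: 13:55

13:55


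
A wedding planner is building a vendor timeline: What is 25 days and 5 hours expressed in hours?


Days: 25
Extra hours: 5
Hours per day: 24
Days to hours: 25 x 24 = 600
Total: 600 + 5 = 605

605


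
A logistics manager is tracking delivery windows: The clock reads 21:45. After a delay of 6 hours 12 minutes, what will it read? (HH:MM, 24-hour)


Start time: 21:45
Adding: 6 hours 12 minutes
Minutes: 45 + 12 = 57
Hours: 21 + 6 + 0 = 27
Hour wraparound: 27 mod 24 = 3
Result: 03:57

03:57


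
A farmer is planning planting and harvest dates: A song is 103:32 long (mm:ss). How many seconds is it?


Minutes: 103
Extra seconds: 32
Seconds per minute: 60
Minutes to seconds: 103 x 60 = 6180
Total: 6180 + 32 = 6212

6212


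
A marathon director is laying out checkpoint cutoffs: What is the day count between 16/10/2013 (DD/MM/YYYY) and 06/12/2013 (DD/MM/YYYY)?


Start date: 2013-10-16
End date: 2013-12-06
Oct 2013: +16 days
Nov 2013: +30 days
Dec 2013: +5 days
Total: 51 days

51


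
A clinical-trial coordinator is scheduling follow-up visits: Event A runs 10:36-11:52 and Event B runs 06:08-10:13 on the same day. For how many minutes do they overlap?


Interval A: [636, 712] minutes from midnight
Interval B: [368, 613] minutes from midnight
Overlap start = max(636, 368) = 636
Overlap end = min(712, 613) = 613
End <= start, so the intervals do not overlap: 0 minutes

0


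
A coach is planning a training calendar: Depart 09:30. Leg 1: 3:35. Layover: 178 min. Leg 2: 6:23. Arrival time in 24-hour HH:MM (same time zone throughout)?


Depart: 09:30
Leg 1: +215 min -> 13:05
Layover: +178 min -> 16:03
Leg 2: +383 min -> 22:26
Total travel: 776 minutes = 12h 56m
Arrival: 22:26

22:26


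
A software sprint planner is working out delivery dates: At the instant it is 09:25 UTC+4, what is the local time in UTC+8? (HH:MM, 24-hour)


Local time: 09:25 at UTC+4 (offset 4h)
Target zone: UTC+8 (offset 8h)
Difference: 8 - (4) = 4 hours
Calculation: 9 + (4) = 13
Result: 13:25

13:25


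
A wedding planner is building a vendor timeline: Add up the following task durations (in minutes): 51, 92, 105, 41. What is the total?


Durations: 51, 92, 105, 41
Running sum: 51
+ 92 = 143
+ 105 = 248
+ 41 = 289
Total duration: 289 minutes
That is 4 hours and 49 minutes

289


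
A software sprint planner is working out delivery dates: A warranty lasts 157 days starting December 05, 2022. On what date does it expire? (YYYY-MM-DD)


Start: 2022-12-05
Adding 157 days
Days remaining in December: 26
After December: 131 days still to add
January 2023: 31 days, 100 remaining
February 2023: 28 days, 72 remaining
March 2023: 31 days, 41 remaining
April 2023: 30 days, 11 remaining
Result: 2023-05-11

2023-05-11


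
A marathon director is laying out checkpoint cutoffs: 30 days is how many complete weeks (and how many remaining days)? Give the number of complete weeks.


Total days: 30
Days per week: 7
Division: 30 / 7 = 4 remainder 2
Complete weeks: 4
Remaining days: 2

4


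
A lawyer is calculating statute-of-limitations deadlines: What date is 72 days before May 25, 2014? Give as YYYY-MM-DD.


Start: 2014-05-25
Subtracting 72 days
Days already passed in May: 25
After going back through May: 47 more days to subtract
April 2014: 30 days, 17 remaining
March 2014 has 31 days, need 17
Result: 2014-03-14

2014-03-14


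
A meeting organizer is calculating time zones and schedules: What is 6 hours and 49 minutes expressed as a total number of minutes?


Hours: 6
Minutes: 49
Convert hours to minutes: 6 x 60 = 360
Add remaining minutes: 360 + 49 = 409

409


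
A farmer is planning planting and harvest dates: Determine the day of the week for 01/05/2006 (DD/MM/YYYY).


Date: 2006-05-01
January 1, 2006 is a Sunday
Day of year: 121
Offset from Jan 1: 120 days
120 mod 7 = 1
Result: Monday

Monday


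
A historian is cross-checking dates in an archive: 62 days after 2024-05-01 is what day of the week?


Start: 2024-05-01 (Wednesday)
Step 1 - find target date: add 62 days
  2024-05-01 + 62 days = 2024-07-02
Step 2 - day of week:
  62 mod 7 = 6
  Wednesday + 6 days -> Tuesday
Result: Tuesday (2024-07-02)

Tuesday


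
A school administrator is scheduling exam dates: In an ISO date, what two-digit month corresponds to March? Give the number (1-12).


Calendar month order:
2. February
3. March <--
4. April
March is month number 3

3


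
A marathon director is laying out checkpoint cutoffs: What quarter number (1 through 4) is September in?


Month: September (month 9)
Q1: January-March (months 1-3)
Q2: April-June (months 4-6)
Q3: July-September (months 7-9)
Q4: October-December (months 10-12)
Month 9 falls in Q3

3


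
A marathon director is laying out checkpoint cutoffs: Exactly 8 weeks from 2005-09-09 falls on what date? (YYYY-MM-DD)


Start: 2005-09-09
Weeks to add: 8
Convert to days: 8 x 7 = 56 days
Add 56 days to 2005-09-09
Result: 2005-11-04

2005-11-04


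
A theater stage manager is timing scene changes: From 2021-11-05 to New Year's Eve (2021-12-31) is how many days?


Start: November 05, 2021
End: December 31, 2021
Days left in November: 25
December: 31
Sum of remaining months: 31
Total: 25 + 31 = 56

56


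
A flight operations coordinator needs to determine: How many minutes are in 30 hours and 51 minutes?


Hours: 30
Extra minutes: 51
Minutes per hour: 60
Hours to minutes: 30 x 60 = 1800
Total: 1800 + 51 = 1851

1851


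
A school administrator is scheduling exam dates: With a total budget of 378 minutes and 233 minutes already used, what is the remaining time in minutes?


Total budget: 378 minutes
Time used: 233 minutes
Remaining: 378 - 233 = 145 minutes
Percent used: 61.6%
Percent remaining: 38.4%

145


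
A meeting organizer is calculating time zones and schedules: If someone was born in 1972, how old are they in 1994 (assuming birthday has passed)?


Birth year: 1972
Current year: 1994
Age = current year - birth year
Age = 1994 - 1972 = 22

22


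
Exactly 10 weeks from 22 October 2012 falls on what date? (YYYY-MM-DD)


Start: 2012-10-22
Weeks to add: 10
Convert to days: 10 x 7 = 70 days
Add 70 days to 2012-10-22
Result: 2012-12-31

2012-12-31


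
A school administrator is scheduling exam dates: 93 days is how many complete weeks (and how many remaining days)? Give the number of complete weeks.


Total days: 93
Days per week: 7
Division: 93 / 7 = 13 remainder 2
Complete weeks: 13
Remaining days: 2

13
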